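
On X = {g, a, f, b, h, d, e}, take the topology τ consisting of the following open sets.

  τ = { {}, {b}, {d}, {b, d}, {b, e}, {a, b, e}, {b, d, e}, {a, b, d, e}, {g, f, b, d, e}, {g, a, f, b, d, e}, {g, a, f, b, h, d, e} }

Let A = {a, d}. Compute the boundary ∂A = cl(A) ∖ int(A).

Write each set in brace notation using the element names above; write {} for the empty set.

{g, a, f, h}

interior: largest open inside A is {d} (from {}, {d})
cl via duality: int({g, f, b, h, e}) = {b, e}, so X∖{b, e} = {g, a, f, h, d}
cl∖int = {g, a, f, h}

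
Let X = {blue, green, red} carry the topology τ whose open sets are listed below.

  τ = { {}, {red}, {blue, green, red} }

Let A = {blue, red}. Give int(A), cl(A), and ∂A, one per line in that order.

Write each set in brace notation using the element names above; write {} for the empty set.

U open, U⊆A: {}, {red}. int(A) = ⋃ = {red}
X∖A={green}, int(X∖A)={}, hence cl(A)={blue, green, red}
∂A: remove int from cl → {blue, green}

int(A) = {red}
cl(A)  = {blue, green, red}
∂A     = {blue, green}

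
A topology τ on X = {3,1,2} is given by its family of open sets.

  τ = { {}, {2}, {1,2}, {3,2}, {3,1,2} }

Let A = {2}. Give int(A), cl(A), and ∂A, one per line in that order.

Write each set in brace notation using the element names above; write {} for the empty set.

U open, U⊆A: {}, {2}. int(A) = ⋃ = {2}
X∖A={3,1}, int(X∖A)={}, hence cl(A)={3,1,2}
∂A: remove int from cl → {3,1}

int(A) = {2}
cl(A)  = {3,1,2}
∂A     = {3,1}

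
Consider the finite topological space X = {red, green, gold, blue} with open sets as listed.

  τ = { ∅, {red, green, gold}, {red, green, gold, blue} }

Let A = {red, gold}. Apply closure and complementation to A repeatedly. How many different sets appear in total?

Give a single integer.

4

complement {green, blue}; its interior ∅; cl(A) = X∖∅ = {red, green, gold, blue}
With k = closure, c = complement:
  1. A     = {red, gold}
  2. kA    = {red, green, gold, blue}
  3. cA    = {green, blue}
  4. ckA   = ∅
k, c of each give nothing new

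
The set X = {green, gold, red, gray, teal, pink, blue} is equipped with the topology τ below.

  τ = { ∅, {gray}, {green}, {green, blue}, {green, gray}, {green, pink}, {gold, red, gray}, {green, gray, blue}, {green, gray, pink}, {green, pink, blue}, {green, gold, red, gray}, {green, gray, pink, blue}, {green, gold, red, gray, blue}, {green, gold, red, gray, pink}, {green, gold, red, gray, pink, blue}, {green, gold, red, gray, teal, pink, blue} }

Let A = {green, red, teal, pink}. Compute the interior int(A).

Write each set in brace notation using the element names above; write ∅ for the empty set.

{green, pink}

U open, U⊆A: ∅, {green}, {green, pink}. int(A) = ⋃ = {green, pink}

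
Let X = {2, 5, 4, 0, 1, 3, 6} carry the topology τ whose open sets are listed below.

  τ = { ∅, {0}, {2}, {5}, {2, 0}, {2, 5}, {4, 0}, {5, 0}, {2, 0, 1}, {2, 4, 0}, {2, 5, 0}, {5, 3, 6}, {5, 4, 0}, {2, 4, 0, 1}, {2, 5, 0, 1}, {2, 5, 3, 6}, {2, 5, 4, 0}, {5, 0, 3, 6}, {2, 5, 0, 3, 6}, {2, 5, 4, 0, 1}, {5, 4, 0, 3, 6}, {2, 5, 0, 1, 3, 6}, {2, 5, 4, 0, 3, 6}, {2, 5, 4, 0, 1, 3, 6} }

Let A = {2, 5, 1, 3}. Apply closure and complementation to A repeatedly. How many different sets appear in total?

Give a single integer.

X∖A={4, 0, 6}, int(X∖A)={4, 0}, hence cl(A)={2, 5, 1, 3, 6}
Orbit (k=closure, c=complement):
  1. A     = {2, 5, 1, 3}
  2. kA    = {2, 5, 1, 3, 6}
  3. cA    = {4, 0, 6}
  4. ckA   = {4, 0}
  5. kcA   = {4, 0, 1, 3, 6}
  6. kckA  = {4, 0, 1}
  7. ckcA  = {2, 5}
  8. ckckA = {2, 5, 3, 6}
(closed under both — stop)

8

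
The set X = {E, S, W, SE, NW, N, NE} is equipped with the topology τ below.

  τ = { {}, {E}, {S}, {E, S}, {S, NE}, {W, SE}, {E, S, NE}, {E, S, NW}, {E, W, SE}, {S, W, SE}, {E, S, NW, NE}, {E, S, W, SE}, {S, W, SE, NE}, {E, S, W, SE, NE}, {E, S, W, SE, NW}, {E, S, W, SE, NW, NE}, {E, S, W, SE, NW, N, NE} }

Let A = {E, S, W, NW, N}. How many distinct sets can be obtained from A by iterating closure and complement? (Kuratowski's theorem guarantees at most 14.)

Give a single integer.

complement {SE, NE}; its interior {}; cl(A) = X∖{} = {E, S, W, SE, NW, N, NE}
With k = closure, c = complement:
  1. A     = {E, S, W, NW, N}
  2. kA    = {E, S, W, SE, NW, N, NE}
  3. cA    = {SE, NE}
  4. ckA   = {}
  5. kcA   = {W, SE, N, NE}
  6. ckcA  = {E, S, NW}
  7. kckcA = {E, S, NW, N, NE}
  8. ckckcA = {W, SE}
  9. kckckcA = {W, SE, N}
  10. ckckckcA = {E, S, NW, NE}
k, c of each give nothing new

10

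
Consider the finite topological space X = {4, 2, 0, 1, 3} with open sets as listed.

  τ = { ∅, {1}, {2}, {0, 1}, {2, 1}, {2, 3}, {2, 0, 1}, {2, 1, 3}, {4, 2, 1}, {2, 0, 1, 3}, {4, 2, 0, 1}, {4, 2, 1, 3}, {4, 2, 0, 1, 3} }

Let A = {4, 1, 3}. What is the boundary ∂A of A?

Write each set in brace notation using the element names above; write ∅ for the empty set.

{4, 0, 3}

opens ⊆ A: ∅, {1}; union → int = {1}
complement {2, 0}; its interior {2}; cl(A) = X∖{2} = {4, 0, 1, 3}
boundary = {4, 0, 1, 3} ∖ {1} = {4, 0, 3}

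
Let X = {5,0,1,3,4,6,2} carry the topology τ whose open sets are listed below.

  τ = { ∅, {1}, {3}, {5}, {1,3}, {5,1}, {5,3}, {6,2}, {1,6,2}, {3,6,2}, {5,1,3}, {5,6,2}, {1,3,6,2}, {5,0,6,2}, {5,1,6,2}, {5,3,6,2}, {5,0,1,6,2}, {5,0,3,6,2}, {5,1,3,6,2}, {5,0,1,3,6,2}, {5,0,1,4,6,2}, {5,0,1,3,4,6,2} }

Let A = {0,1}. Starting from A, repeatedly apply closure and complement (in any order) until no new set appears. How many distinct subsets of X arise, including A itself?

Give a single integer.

closure: X∖int(X∖A) = X∖{5,3,6,2} = {0,1,4}
Let k=closure and c=complement:
  1. A     = {0,1}
  2. kA    = {0,1,4}
  3. cA    = {5,3,4,6,2}
  4. ckA   = {5,3,6,2}
  5. kcA   = {5,0,3,4,6,2}
  6. ckcA  = {1}
  7. kckcA = {1,4}
  8. ckckcA = {5,0,3,6,2}
— saturated at 8

8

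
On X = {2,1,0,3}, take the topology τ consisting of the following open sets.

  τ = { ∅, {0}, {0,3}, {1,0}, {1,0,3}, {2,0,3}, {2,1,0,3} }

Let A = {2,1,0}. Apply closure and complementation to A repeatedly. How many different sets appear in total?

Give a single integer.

6

complement {3}; its interior ∅; cl(A) = X∖∅ = {2,1,0,3}
With k = closure, c = complement:
  1. A     = {2,1,0}
  2. kA    = {2,1,0,3}
  3. cA    = {3}
  4. ckA   = ∅
  5. kcA   = {2,3}
  6. ckcA  = {1,0}
k, c of each give nothing new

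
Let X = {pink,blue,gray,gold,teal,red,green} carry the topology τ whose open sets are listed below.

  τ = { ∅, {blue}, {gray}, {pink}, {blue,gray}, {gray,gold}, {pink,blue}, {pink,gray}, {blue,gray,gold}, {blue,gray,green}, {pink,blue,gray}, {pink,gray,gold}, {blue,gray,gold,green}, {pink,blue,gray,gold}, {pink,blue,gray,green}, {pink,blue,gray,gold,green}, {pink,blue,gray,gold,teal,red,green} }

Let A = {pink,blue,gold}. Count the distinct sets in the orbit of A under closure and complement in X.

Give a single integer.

8

cl via duality: int({gray,teal,red,green}) = {gray}, so X∖{gray} = {pink,blue,gold,teal,red,green}
Write k for closure, c for complement:
  1. A     = {pink,blue,gold}
  2. kA    = {pink,blue,gold,teal,red,green}
  3. cA    = {gray,teal,red,green}
  4. ckA   = {gray}
  5. kcA   = {gray,gold,teal,red,green}
  6. ckcA  = {pink,blue}
  7. kckcA = {pink,blue,teal,red,green}
  8. ckckcA = {gray,gold}
applying k or c yields no new set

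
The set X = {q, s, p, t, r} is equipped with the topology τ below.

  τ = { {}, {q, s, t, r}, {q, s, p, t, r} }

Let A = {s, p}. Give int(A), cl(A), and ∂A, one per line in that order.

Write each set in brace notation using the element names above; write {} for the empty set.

int(A) = {}
cl(A)  = {q, s, p, t, r}
∂A     = {q, s, p, t, r}

open subsets of A: {}; so int(A) = {}
closure: X∖int(X∖A) = X∖{} = {q, s, p, t, r}
∂A = {q, s, p, t, r} minus {} = {q, s, p, t, r}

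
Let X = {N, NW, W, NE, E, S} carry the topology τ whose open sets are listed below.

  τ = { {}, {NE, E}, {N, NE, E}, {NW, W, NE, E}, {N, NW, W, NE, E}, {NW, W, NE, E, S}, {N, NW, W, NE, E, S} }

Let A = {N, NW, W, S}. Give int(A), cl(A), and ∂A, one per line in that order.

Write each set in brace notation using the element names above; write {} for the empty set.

open subsets of A: {}; so int(A) = {}
closure: X∖int(X∖A) = X∖{NE, E} = {N, NW, W, S}
∂A = {N, NW, W, S} minus {} = {N, NW, W, S}

int(A) = {}
cl(A)  = {N, NW, W, S}
∂A     = {N, NW, W, S}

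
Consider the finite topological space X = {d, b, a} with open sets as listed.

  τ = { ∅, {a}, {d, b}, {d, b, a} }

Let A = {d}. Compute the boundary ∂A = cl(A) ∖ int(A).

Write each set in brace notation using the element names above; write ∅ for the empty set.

open subsets of A: ∅; so int(A) = ∅
closure: X∖int(X∖A) = X∖{a} = {d, b}
∂A = {d, b} minus ∅ = {d, b}

{d, b}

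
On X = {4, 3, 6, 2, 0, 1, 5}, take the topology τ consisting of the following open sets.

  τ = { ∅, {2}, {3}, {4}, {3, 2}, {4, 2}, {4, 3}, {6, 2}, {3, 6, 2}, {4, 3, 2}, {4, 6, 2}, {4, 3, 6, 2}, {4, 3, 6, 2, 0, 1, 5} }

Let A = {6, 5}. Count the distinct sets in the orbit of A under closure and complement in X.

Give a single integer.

cl via duality: int({4, 3, 2, 0, 1}) = {4, 3, 2}, so X∖{4, 3, 2} = {6, 0, 1, 5}
Write k for closure, c for complement:
  1. A     = {6, 5}
  2. kA    = {6, 0, 1, 5}
  3. cA    = {4, 3, 2, 0, 1}
  4. ckA   = {4, 3, 2}
  5. kcA   = {4, 3, 6, 2, 0, 1, 5}
  6. ckcA  = ∅
applying k or c yields no new set

6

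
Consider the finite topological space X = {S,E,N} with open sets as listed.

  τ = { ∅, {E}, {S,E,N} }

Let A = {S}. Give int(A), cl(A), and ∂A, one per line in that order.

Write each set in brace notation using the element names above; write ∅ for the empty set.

opens ⊆ A: ∅; union → int = ∅
complement {E,N}; its interior {E}; cl(A) = X∖{E} = {S,N}
boundary = {S,N} ∖ ∅ = {S,N}

int(A) = ∅
cl(A)  = {S,N}
∂A     = {S,N}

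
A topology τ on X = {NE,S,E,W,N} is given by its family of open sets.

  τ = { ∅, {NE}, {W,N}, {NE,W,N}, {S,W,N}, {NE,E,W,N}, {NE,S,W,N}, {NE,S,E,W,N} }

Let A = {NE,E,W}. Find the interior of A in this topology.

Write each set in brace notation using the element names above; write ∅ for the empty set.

U open, U⊆A: ∅, {NE}. int(A) = ⋃ = {NE}

{NE}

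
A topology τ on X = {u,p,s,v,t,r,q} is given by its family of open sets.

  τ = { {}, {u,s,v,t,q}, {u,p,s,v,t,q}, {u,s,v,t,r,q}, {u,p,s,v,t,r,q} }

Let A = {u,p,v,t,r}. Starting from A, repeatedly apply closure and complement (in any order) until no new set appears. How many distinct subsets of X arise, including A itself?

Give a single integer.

4

closure: X∖int(X∖A) = X∖{} = {u,p,s,v,t,r,q}
Let k=closure and c=complement:
  1. A     = {u,p,v,t,r}
  2. kA    = {u,p,s,v,t,r,q}
  3. cA    = {s,q}
  4. ckA   = {}
— saturated at 4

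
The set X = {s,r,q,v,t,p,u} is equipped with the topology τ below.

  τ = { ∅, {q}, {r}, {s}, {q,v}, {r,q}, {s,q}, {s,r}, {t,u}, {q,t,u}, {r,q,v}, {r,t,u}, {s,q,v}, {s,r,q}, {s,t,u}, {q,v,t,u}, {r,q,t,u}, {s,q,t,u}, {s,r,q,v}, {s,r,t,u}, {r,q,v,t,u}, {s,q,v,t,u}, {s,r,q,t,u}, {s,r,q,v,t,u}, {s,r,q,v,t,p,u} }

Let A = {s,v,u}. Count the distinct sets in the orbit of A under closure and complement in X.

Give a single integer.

12

X∖A={r,q,t,p}, int(X∖A)={r,q}, hence cl(A)={s,v,t,p,u}
Orbit (k=closure, c=complement):
  1. A     = {s,v,u}
  2. kA    = {s,v,t,p,u}
  3. cA    = {r,q,t,p}
  4. ckA   = {r,q}
  5. kcA   = {r,q,v,t,p,u}
  6. kckA  = {r,q,v,p}
  7. ckcA  = {s}
  8. ckckA = {s,t,u}
  9. kckcA = {s,p}
  10. kckckA = {s,t,p,u}
  11. ckckcA = {r,q,v,t,u}
  12. ckckckA = {r,q,v}
(closed under both — stop)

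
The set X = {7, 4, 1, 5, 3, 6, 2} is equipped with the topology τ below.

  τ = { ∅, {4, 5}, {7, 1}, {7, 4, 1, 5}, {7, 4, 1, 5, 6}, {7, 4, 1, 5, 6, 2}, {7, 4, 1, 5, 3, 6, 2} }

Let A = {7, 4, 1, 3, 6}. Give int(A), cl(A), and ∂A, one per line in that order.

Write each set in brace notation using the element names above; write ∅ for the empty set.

int(A) = {7, 1}
cl(A)  = {7, 4, 1, 5, 3, 6, 2}
∂A     = {4, 5, 3, 6, 2}

interior: largest open inside A is {7, 1} (from ∅, {7, 1})
cl via duality: int({5, 2}) = ∅, so X∖∅ = {7, 4, 1, 5, 3, 6, 2}
cl∖int = {4, 5, 3, 6, 2}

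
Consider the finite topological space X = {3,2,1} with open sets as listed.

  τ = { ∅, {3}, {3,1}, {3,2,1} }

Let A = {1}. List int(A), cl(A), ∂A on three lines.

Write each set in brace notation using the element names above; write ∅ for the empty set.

U open, U⊆A: ∅. int(A) = ⋃ = ∅
X∖A={3,2}, int(X∖A)={3}, hence cl(A)={2,1}
∂A: remove int from cl → {2,1}

int(A) = ∅
cl(A)  = {2,1}
∂A     = {2,1}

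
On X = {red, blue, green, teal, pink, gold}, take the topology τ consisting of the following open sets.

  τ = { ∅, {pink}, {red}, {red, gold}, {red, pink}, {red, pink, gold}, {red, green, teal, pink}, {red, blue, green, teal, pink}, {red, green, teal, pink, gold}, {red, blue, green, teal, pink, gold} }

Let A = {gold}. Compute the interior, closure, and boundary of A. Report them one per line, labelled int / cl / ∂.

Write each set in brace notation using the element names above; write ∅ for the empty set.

int(A) = ∅
cl(A)  = {gold}
∂A     = {gold}

interior: largest open inside A is ∅ (from ∅)
cl via duality: int({red, blue, green, teal, pink}) = {red, blue, green, teal, pink}, so X∖{red, blue, green, teal, pink} = {gold}
cl∖int = {gold}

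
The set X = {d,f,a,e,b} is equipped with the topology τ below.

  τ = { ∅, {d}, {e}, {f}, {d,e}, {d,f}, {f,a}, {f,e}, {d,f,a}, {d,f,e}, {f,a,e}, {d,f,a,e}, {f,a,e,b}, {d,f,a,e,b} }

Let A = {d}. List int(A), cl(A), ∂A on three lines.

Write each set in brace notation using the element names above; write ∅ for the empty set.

int(A) = {d}
cl(A)  = {d}
∂A     = ∅

interior: largest open inside A is {d} (from ∅, {d})
cl via duality: int({f,a,e,b}) = {f,a,e,b}, so X∖{f,a,e,b} = {d}
cl∖int = ∅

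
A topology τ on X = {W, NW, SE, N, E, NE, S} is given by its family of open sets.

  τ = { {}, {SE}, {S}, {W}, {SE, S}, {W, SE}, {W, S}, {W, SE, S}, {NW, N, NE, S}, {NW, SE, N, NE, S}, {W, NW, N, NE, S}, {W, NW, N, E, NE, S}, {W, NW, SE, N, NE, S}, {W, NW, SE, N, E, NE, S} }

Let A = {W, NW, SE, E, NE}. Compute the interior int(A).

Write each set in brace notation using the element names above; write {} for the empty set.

U open, U⊆A: {}, {W}, {SE}, {W, SE}. int(A) = ⋃ = {W, SE}

{W, SE}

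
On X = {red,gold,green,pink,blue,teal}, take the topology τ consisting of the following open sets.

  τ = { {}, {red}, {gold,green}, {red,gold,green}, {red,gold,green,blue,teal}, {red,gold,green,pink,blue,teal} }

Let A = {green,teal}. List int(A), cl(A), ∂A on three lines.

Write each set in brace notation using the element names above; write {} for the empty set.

open subsets of A: {}; so int(A) = {}
closure: X∖int(X∖A) = X∖{red} = {gold,green,pink,blue,teal}
∂A = {gold,green,pink,blue,teal} minus {} = {gold,green,pink,blue,teal}

int(A) = {}
cl(A)  = {gold,green,pink,blue,teal}
∂A     = {gold,green,pink,blue,teal}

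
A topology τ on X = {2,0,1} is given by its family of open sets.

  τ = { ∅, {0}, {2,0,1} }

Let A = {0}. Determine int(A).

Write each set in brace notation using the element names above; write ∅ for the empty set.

{0}

opens ⊆ A: ∅, {0}; union → int = {0}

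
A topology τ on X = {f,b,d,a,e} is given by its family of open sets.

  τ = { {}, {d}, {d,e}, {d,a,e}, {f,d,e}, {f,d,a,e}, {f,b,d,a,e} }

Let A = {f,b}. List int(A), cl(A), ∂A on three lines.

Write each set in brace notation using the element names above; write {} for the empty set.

int(A) = {}
cl(A)  = {f,b}
∂A     = {f,b}

open subsets of A: {}; so int(A) = {}
closure: X∖int(X∖A) = X∖{d,a,e} = {f,b}
∂A = {f,b} minus {} = {f,b}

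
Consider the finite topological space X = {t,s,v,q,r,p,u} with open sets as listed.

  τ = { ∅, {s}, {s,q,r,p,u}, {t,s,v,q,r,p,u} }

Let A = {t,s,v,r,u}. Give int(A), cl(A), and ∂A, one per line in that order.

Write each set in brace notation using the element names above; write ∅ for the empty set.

open subsets of A: ∅, {s}; so int(A) = {s}
closure: X∖int(X∖A) = X∖∅ = {t,s,v,q,r,p,u}
∂A = {t,s,v,q,r,p,u} minus {s} = {t,v,q,r,p,u}

int(A) = {s}
cl(A)  = {t,s,v,q,r,p,u}
∂A     = {t,v,q,r,p,u}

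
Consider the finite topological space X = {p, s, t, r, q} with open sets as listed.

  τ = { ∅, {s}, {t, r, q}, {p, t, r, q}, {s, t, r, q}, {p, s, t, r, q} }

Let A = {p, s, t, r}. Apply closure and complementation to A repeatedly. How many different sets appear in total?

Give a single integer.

6

complement {q}; its interior ∅; cl(A) = X∖∅ = {p, s, t, r, q}
With k = closure, c = complement:
  1. A     = {p, s, t, r}
  2. kA    = {p, s, t, r, q}
  3. cA    = {q}
  4. ckA   = ∅
  5. kcA   = {p, t, r, q}
  6. ckcA  = {s}
k, c of each give nothing new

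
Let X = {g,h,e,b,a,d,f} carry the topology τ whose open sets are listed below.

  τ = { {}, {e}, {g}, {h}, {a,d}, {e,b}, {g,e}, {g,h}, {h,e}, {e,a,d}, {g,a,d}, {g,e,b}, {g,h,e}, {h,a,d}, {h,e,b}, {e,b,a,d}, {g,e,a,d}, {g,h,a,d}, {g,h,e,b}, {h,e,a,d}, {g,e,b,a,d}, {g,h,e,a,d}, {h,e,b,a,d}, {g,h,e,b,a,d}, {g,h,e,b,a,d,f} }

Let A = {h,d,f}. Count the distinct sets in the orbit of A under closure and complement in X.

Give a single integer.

X∖A={g,e,b,a}, int(X∖A)={g,e,b}, hence cl(A)={h,a,d,f}
Orbit (k=closure, c=complement):
  1. A     = {h,d,f}
  2. kA    = {h,a,d,f}
  3. cA    = {g,e,b,a}
  4. ckA   = {g,e,b}
  5. kcA   = {g,e,b,a,d,f}
  6. kckA  = {g,e,b,f}
  7. ckcA  = {h}
  8. ckckA = {h,a,d}
  9. kckcA = {h,f}
  10. ckckcA = {g,e,b,a,d}
(closed under both — stop)

10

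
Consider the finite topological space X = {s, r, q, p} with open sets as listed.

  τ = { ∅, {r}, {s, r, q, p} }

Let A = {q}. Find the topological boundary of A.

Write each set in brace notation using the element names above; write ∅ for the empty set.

open subsets of A: ∅; so int(A) = ∅
closure: X∖int(X∖A) = X∖{r} = {s, q, p}
∂A = {s, q, p} minus ∅ = {s, q, p}

{s, q, p}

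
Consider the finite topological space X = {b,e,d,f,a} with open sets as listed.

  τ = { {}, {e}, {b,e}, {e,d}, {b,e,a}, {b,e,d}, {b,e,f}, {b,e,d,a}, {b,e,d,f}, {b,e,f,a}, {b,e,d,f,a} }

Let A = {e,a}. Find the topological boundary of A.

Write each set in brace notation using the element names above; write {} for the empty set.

{b,d,f,a}

opens ⊆ A: {}, {e}; union → int = {e}
complement {b,d,f}; its interior {}; cl(A) = X∖{} = {b,e,d,f,a}
boundary = {b,e,d,f,a} ∖ {e} = {b,d,f,a}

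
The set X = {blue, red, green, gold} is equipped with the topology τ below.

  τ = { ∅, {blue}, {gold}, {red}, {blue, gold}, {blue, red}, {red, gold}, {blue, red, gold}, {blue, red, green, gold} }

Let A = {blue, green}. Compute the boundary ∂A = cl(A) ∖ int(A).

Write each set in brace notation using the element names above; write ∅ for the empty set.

U open, U⊆A: ∅, {blue}. int(A) = ⋃ = {blue}
X∖A={red, gold}, int(X∖A)={red, gold}, hence cl(A)={blue, green}
∂A: remove int from cl → {green}

{green}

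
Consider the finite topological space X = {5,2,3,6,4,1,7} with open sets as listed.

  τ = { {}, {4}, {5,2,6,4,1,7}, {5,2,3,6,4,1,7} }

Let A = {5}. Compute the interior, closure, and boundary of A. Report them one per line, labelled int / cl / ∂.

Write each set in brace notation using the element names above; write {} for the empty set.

int(A) = {}
cl(A)  = {5,2,3,6,1,7}
∂A     = {5,2,3,6,1,7}

open subsets of A: {}; so int(A) = {}
closure: X∖int(X∖A) = X∖{4} = {5,2,3,6,1,7}
∂A = {5,2,3,6,1,7} minus {} = {5,2,3,6,1,7}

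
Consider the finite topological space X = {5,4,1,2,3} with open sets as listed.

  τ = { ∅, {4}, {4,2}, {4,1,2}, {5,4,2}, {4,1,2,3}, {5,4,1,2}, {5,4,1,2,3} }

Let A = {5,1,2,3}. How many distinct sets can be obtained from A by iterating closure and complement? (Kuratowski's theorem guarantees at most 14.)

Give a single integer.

4

X∖A={4}, int(X∖A)={4}, hence cl(A)={5,1,2,3}
Orbit (k=closure, c=complement):
  1. A     = {5,1,2,3}
  2. cA    = {4}
  3. kcA   = {5,4,1,2,3}
  4. ckcA  = ∅
(closed under both — stop)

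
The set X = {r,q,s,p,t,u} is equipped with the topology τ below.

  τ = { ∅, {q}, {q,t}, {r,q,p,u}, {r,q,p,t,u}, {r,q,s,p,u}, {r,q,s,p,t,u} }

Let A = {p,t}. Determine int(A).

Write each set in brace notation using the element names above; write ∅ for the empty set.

open subsets of A: ∅; so int(A) = ∅

∅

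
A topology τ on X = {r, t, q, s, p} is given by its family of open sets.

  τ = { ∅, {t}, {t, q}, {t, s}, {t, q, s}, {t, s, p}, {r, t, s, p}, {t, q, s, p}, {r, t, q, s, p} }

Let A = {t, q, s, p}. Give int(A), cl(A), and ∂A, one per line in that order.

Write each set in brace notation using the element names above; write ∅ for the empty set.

int(A) = {t, q, s, p}
cl(A)  = {r, t, q, s, p}
∂A     = {r}

U open, U⊆A: ∅, {t}, {t, q}, {t, s}, {t, s, p}, {t, q, s}, {t, q, s, p}. int(A) = ⋃ = {t, q, s, p}
X∖A={r}, int(X∖A)=∅, hence cl(A)={r, t, q, s, p}
∂A: remove int from cl → {r}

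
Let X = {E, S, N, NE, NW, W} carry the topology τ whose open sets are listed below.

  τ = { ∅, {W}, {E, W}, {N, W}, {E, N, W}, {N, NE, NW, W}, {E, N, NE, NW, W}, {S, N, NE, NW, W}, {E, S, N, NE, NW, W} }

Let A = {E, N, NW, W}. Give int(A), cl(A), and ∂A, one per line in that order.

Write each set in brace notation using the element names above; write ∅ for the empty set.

open subsets of A: ∅, {W}, {N, W}, {E, W}, {E, N, W}; so int(A) = {E, N, W}
closure: X∖int(X∖A) = X∖∅ = {E, S, N, NE, NW, W}
∂A = {E, S, N, NE, NW, W} minus {E, N, W} = {S, NE, NW}

int(A) = {E, N, W}
cl(A)  = {E, S, N, NE, NW, W}
∂A     = {S, NE, NW}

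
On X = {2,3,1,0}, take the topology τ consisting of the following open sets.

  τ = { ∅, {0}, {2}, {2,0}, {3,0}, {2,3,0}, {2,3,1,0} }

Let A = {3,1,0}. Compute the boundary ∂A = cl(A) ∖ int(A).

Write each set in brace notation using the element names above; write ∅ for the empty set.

{1}

interior: largest open inside A is {3,0} (from ∅, {0}, {3,0})
cl via duality: int({2}) = {2}, so X∖{2} = {3,1,0}
cl∖int = {1}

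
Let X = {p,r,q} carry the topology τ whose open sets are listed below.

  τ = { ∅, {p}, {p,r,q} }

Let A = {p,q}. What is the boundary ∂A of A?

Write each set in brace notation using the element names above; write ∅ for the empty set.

{r,q}

U open, U⊆A: ∅, {p}. int(A) = ⋃ = {p}
X∖A={r}, int(X∖A)=∅, hence cl(A)={p,r,q}
∂A: remove int from cl → {r,q}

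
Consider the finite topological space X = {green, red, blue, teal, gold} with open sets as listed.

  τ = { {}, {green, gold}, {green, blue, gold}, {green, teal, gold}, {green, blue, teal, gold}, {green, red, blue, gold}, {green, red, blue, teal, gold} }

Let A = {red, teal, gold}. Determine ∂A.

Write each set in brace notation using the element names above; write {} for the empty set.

{green, red, blue, teal, gold}

interior: largest open inside A is {} (from {})
cl via duality: int({green, blue}) = {}, so X∖{} = {green, red, blue, teal, gold}
cl∖int = {green, red, blue, teal, gold}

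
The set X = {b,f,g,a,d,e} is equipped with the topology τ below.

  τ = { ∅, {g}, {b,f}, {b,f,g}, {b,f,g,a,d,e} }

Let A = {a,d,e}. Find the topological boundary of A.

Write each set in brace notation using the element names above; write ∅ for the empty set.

opens ⊆ A: ∅; union → int = ∅
complement {b,f,g}; its interior {b,f,g}; cl(A) = X∖{b,f,g} = {a,d,e}
boundary = {a,d,e} ∖ ∅ = {a,d,e}

{a,d,e}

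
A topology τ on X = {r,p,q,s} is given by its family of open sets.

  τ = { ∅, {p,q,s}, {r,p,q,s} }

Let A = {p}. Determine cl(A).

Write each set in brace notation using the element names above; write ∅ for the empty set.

closure: X∖int(X∖A) = X∖∅ = {r,p,q,s}

{r,p,q,s}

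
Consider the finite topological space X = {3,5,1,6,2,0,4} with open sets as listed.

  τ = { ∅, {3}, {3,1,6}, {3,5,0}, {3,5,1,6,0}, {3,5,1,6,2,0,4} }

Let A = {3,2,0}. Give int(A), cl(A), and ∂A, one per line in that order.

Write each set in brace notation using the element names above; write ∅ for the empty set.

int(A) = {3}
cl(A)  = {3,5,1,6,2,0,4}
∂A     = {5,1,6,2,0,4}

open subsets of A: ∅, {3}; so int(A) = {3}
closure: X∖int(X∖A) = X∖∅ = {3,5,1,6,2,0,4}
∂A = {3,5,1,6,2,0,4} minus {3} = {5,1,6,2,0,4}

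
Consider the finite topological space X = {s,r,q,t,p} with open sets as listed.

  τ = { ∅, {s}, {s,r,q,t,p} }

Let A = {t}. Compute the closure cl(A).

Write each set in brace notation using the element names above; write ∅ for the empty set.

cl via duality: int({s,r,q,p}) = {s}, so X∖{s} = {r,q,t,p}

{r,q,t,p}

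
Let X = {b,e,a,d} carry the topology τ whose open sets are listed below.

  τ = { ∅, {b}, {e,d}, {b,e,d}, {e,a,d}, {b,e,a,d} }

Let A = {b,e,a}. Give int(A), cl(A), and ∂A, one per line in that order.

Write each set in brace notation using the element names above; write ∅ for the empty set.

int(A) = {b}
cl(A)  = {b,e,a,d}
∂A     = {e,a,d}

open subsets of A: ∅, {b}; so int(A) = {b}
closure: X∖int(X∖A) = X∖∅ = {b,e,a,d}
∂A = {b,e,a,d} minus {b} = {e,a,d}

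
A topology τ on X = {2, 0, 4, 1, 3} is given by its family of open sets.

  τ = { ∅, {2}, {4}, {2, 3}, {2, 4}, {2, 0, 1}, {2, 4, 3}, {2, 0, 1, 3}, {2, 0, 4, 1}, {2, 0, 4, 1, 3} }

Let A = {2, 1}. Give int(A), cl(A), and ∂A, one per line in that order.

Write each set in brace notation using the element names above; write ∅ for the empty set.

open subsets of A: ∅, {2}; so int(A) = {2}
closure: X∖int(X∖A) = X∖{4} = {2, 0, 1, 3}
∂A = {2, 0, 1, 3} minus {2} = {0, 1, 3}

int(A) = {2}
cl(A)  = {2, 0, 1, 3}
∂A     = {0, 1, 3}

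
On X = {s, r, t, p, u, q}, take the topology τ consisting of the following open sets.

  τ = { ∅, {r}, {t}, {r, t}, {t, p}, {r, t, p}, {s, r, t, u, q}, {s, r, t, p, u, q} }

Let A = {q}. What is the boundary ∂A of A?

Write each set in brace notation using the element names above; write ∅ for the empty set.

interior: largest open inside A is ∅ (from ∅)
cl via duality: int({s, r, t, p, u}) = {r, t, p}, so X∖{r, t, p} = {s, u, q}
cl∖int = {s, u, q}

{s, u, q}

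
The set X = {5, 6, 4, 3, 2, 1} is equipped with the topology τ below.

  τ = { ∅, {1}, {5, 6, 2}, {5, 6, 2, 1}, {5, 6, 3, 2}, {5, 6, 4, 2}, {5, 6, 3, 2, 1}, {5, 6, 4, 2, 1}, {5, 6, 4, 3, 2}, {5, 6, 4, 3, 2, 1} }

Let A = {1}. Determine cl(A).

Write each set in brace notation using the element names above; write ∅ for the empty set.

{1}

X∖A={5, 6, 4, 3, 2}, int(X∖A)={5, 6, 4, 3, 2}, hence cl(A)={1}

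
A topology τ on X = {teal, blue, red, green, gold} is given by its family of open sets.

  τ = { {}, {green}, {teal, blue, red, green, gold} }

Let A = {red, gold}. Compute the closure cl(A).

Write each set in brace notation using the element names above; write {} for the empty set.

{teal, blue, red, gold}

closure: X∖int(X∖A) = X∖{green} = {teal, blue, red, gold}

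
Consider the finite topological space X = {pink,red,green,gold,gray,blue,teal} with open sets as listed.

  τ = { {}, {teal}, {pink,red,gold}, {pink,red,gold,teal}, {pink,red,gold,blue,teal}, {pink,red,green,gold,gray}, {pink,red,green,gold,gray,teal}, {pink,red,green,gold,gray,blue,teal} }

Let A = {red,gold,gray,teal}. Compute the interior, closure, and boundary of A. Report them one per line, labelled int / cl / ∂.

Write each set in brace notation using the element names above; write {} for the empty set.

opens ⊆ A: {}, {teal}; union → int = {teal}
complement {pink,green,blue}; its interior {}; cl(A) = X∖{} = {pink,red,green,gold,gray,blue,teal}
boundary = {pink,red,green,gold,gray,blue,teal} ∖ {teal} = {pink,red,green,gold,gray,blue}

int(A) = {teal}
cl(A)  = {pink,red,green,gold,gray,blue,teal}
∂A     = {pink,red,green,gold,gray,blue}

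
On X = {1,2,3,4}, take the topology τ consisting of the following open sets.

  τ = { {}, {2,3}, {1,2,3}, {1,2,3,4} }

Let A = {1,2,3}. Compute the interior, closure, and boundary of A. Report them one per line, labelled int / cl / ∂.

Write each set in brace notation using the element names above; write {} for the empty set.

open subsets of A: {}, {2,3}, {1,2,3}; so int(A) = {1,2,3}
closure: X∖int(X∖A) = X∖{} = {1,2,3,4}
∂A = {1,2,3,4} minus {1,2,3} = {4}

int(A) = {1,2,3}
cl(A)  = {1,2,3,4}
∂A     = {4}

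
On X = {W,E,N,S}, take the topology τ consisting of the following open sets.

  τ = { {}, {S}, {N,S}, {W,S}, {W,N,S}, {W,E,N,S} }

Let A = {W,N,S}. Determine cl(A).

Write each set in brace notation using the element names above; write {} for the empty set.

{W,E,N,S}

X∖A={E}, int(X∖A)={}, hence cl(A)={W,E,N,S}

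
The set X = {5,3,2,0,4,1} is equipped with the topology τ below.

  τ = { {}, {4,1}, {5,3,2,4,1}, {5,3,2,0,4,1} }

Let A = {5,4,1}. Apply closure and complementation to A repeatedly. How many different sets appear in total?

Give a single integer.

6

X∖A={3,2,0}, int(X∖A)={}, hence cl(A)={5,3,2,0,4,1}
Orbit (k=closure, c=complement):
  1. A     = {5,4,1}
  2. kA    = {5,3,2,0,4,1}
  3. cA    = {3,2,0}
  4. ckA   = {}
  5. kcA   = {5,3,2,0}
  6. ckcA  = {4,1}
(closed under both — stop)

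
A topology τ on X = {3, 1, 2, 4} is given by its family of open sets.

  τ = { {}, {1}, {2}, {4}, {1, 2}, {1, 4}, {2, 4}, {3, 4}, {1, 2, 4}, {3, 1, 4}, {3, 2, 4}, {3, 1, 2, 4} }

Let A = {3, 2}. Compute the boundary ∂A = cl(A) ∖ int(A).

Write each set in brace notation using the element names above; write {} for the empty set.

{3}

U open, U⊆A: {}, {2}. int(A) = ⋃ = {2}
X∖A={1, 4}, int(X∖A)={1, 4}, hence cl(A)={3, 2}
∂A: remove int from cl → {3}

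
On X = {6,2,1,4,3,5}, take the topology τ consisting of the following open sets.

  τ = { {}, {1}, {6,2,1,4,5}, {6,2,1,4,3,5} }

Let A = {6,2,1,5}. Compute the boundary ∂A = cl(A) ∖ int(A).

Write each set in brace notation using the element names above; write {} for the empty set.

{6,2,4,3,5}

opens ⊆ A: {}, {1}; union → int = {1}
complement {4,3}; its interior {}; cl(A) = X∖{} = {6,2,1,4,3,5}
boundary = {6,2,1,4,3,5} ∖ {1} = {6,2,4,3,5}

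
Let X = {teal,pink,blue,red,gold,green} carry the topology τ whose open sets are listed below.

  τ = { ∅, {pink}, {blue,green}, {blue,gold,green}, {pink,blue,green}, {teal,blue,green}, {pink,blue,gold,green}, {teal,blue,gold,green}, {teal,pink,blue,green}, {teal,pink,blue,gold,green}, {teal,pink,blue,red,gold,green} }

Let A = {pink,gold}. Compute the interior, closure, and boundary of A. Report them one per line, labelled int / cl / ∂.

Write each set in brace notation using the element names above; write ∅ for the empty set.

int(A) = {pink}
cl(A)  = {pink,red,gold}
∂A     = {red,gold}

interior: largest open inside A is {pink} (from ∅, {pink})
cl via duality: int({teal,blue,red,green}) = {teal,blue,green}, so X∖{teal,blue,green} = {pink,red,gold}
cl∖int = {red,gold}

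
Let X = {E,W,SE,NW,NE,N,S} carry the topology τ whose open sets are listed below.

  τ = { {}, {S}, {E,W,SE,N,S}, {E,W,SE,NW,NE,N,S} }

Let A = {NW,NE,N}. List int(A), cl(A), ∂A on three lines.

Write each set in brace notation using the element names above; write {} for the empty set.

int(A) = {}
cl(A)  = {E,W,SE,NW,NE,N}
∂A     = {E,W,SE,NW,NE,N}

interior: largest open inside A is {} (from {})
cl via duality: int({E,W,SE,S}) = {S}, so X∖{S} = {E,W,SE,NW,NE,N}
cl∖int = {E,W,SE,NW,NE,N}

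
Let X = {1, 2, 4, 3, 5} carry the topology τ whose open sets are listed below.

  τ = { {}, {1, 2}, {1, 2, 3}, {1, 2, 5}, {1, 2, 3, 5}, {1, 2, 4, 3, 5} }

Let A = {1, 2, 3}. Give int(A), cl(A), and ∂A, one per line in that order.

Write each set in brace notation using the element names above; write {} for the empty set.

opens ⊆ A: {}, {1, 2}, {1, 2, 3}; union → int = {1, 2, 3}
complement {4, 5}; its interior {}; cl(A) = X∖{} = {1, 2, 4, 3, 5}
boundary = {1, 2, 4, 3, 5} ∖ {1, 2, 3} = {4, 5}

int(A) = {1, 2, 3}
cl(A)  = {1, 2, 4, 3, 5}
∂A     = {4, 5}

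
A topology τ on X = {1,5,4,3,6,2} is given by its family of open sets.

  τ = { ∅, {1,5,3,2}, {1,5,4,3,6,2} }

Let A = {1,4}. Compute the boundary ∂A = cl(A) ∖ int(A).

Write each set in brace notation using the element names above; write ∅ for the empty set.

U open, U⊆A: ∅. int(A) = ⋃ = ∅
X∖A={5,3,6,2}, int(X∖A)=∅, hence cl(A)={1,5,4,3,6,2}
∂A: remove int from cl → {1,5,4,3,6,2}

{1,5,4,3,6,2}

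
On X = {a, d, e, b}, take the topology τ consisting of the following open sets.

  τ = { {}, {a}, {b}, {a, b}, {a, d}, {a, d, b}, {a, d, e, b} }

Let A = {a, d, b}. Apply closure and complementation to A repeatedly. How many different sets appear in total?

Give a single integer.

X∖A={e}, int(X∖A)={}, hence cl(A)={a, d, e, b}
Orbit (k=closure, c=complement):
  1. A     = {a, d, b}
  2. kA    = {a, d, e, b}
  3. cA    = {e}
  4. ckA   = {}
(closed under both — stop)

4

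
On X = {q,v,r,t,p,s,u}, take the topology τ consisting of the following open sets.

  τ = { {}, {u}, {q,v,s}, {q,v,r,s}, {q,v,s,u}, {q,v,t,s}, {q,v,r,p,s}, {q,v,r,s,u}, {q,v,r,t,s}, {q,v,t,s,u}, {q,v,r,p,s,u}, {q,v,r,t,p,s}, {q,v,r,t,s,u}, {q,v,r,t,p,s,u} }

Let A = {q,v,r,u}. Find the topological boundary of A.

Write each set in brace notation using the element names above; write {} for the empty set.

opens ⊆ A: {}, {u}; union → int = {u}
complement {t,p,s}; its interior {}; cl(A) = X∖{} = {q,v,r,t,p,s,u}
boundary = {q,v,r,t,p,s,u} ∖ {u} = {q,v,r,t,p,s}

{q,v,r,t,p,s}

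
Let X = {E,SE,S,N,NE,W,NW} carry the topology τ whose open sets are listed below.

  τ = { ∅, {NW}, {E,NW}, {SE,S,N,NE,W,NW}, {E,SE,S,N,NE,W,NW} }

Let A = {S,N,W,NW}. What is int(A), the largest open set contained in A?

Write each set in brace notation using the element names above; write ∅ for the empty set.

{NW}

U open, U⊆A: ∅, {NW}. int(A) = ⋃ = {NW}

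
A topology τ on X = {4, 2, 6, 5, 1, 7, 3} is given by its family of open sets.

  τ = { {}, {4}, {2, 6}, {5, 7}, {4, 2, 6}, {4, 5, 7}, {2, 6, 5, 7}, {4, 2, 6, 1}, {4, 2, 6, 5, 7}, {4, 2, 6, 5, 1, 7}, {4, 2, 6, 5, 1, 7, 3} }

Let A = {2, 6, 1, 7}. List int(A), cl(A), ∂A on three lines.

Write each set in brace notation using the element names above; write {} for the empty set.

int(A) = {2, 6}
cl(A)  = {2, 6, 5, 1, 7, 3}
∂A     = {5, 1, 7, 3}

opens ⊆ A: {}, {2, 6}; union → int = {2, 6}
complement {4, 5, 3}; its interior {4}; cl(A) = X∖{4} = {2, 6, 5, 1, 7, 3}
boundary = {2, 6, 5, 1, 7, 3} ∖ {2, 6} = {5, 1, 7, 3}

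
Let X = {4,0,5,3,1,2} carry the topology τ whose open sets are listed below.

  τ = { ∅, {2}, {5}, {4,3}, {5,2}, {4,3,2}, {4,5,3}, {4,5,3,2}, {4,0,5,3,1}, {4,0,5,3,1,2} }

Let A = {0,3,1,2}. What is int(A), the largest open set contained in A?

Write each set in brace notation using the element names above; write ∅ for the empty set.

opens ⊆ A: ∅, {2}; union → int = {2}

{2}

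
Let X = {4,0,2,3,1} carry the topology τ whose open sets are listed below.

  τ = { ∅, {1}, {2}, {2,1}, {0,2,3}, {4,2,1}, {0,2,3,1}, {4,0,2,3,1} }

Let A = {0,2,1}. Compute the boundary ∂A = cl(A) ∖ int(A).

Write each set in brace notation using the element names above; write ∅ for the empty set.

{4,0,3}

open subsets of A: ∅, {2}, {1}, {2,1}; so int(A) = {2,1}
closure: X∖int(X∖A) = X∖∅ = {4,0,2,3,1}
∂A = {4,0,2,3,1} minus {2,1} = {4,0,3}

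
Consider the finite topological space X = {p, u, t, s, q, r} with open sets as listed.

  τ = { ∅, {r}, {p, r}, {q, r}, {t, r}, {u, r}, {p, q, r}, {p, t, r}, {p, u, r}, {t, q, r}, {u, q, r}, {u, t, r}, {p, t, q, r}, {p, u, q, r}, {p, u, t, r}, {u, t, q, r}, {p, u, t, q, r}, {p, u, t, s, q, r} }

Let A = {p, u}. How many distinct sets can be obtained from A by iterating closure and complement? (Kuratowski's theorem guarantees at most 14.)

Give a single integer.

complement {t, s, q, r}; its interior {t, q, r}; cl(A) = X∖{t, q, r} = {p, u, s}
With k = closure, c = complement:
  1. A     = {p, u}
  2. kA    = {p, u, s}
  3. cA    = {t, s, q, r}
  4. ckA   = {t, q, r}
  5. kcA   = {p, u, t, s, q, r}
  6. ckcA  = ∅
k, c of each give nothing new

6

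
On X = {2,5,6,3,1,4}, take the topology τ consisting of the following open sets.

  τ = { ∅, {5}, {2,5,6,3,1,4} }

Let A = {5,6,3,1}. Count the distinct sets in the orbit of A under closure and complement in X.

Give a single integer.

complement {2,4}; its interior ∅; cl(A) = X∖∅ = {2,5,6,3,1,4}
With k = closure, c = complement:
  1. A     = {5,6,3,1}
  2. kA    = {2,5,6,3,1,4}
  3. cA    = {2,4}
  4. ckA   = ∅
  5. kcA   = {2,6,3,1,4}
  6. ckcA  = {5}
k, c of each give nothing new

6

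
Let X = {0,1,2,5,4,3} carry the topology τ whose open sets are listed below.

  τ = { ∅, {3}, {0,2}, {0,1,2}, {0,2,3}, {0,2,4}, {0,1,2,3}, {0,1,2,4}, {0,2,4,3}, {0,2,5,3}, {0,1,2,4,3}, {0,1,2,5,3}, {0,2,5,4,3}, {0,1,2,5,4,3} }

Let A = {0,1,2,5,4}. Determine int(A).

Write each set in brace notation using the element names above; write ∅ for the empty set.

U open, U⊆A: ∅, {0,2}, {0,2,4}, {0,1,2}, {0,1,2,4}. int(A) = ⋃ = {0,1,2,4}

{0,1,2,4}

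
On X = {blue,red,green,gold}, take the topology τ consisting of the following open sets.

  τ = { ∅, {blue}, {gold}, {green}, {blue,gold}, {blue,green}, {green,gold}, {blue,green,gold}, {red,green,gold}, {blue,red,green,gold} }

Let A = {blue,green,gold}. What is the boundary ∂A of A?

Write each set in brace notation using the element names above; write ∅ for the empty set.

{red}

interior: largest open inside A is {blue,green,gold} (from ∅, {gold}, {green}, {blue}, {green,gold}, {blue,gold}, {blue,green}, {blue,green,gold})
cl via duality: int({red}) = ∅, so X∖∅ = {blue,red,green,gold}
cl∖int = {red}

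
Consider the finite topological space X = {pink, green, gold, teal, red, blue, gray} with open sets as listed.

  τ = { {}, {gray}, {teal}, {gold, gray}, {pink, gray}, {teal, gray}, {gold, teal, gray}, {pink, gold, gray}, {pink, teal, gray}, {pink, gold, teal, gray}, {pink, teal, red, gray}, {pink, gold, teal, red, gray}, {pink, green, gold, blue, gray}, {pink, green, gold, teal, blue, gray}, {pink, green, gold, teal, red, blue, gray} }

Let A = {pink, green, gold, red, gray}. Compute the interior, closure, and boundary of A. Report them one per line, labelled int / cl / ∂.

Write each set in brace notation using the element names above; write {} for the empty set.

int(A) = {pink, gold, gray}
cl(A)  = {pink, green, gold, red, blue, gray}
∂A     = {green, red, blue}

opens ⊆ A: {}, {gray}, {pink, gray}, {gold, gray}, {pink, gold, gray}; union → int = {pink, gold, gray}
complement {teal, blue}; its interior {teal}; cl(A) = X∖{teal} = {pink, green, gold, red, blue, gray}
boundary = {pink, green, gold, red, blue, gray} ∖ {pink, gold, gray} = {green, red, blue}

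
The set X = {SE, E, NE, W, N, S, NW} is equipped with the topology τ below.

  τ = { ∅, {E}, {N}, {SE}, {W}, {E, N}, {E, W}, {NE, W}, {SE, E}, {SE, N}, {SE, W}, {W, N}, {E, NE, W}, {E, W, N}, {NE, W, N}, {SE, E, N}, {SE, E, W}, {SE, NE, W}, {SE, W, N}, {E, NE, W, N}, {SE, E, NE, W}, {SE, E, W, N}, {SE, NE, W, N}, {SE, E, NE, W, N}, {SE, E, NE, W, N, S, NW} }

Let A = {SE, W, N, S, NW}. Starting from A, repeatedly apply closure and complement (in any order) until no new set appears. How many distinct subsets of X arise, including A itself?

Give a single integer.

8

X∖A={E, NE}, int(X∖A)={E}, hence cl(A)={SE, NE, W, N, S, NW}
Orbit (k=closure, c=complement):
  1. A     = {SE, W, N, S, NW}
  2. kA    = {SE, NE, W, N, S, NW}
  3. cA    = {E, NE}
  4. ckA   = {E}
  5. kcA   = {E, NE, S, NW}
  6. kckA  = {E, S, NW}
  7. ckcA  = {SE, W, N}
  8. ckckA = {SE, NE, W, N}
(closed under both — stop)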